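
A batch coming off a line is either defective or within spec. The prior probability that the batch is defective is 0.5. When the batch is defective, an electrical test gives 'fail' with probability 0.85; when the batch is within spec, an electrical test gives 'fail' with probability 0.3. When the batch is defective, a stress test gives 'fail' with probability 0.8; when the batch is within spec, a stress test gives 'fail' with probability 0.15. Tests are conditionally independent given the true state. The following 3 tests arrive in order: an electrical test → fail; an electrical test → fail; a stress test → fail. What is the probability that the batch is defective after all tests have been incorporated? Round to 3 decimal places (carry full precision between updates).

After an electrical test='fail': P(defective) = 0.85·0.5000 / (0.85·0.5000 + 0.3·0.5000) ≈ 0.7391
After an electrical test='fail': P(defective) = 0.85·0.7391 / (0.85·0.7391 + 0.3·0.2609) ≈ 0.8892
After a stress test='fail': P(defective) = 0.8·0.8892 / (0.8·0.8892 + 0.15·0.1108) ≈ 0.9772

0.977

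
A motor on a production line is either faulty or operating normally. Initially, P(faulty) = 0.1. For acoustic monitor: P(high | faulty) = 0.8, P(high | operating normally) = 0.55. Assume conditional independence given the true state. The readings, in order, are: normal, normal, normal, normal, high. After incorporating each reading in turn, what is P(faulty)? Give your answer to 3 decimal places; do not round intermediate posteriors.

After 'normal': P(faulty) = 0.2·0.1000 / (0.2·0.1000 + 0.45·0.9000) ≈ 0.0471
After 'normal': P(faulty) = 0.2·0.0471 / (0.2·0.0471 + 0.45·0.9529) ≈ 0.0215
After 'normal': P(faulty) = 0.2·0.0215 / (0.2·0.0215 + 0.45·0.9785) ≈ 0.0097
After 'normal': P(faulty) = 0.2·0.0097 / (0.2·0.0097 + 0.45·0.9903) ≈ 0.0043
After 'high': P(faulty) = 0.8·0.0043 / (0.8·0.0043 + 0.55·0.9957) ≈ 0.0063

0.006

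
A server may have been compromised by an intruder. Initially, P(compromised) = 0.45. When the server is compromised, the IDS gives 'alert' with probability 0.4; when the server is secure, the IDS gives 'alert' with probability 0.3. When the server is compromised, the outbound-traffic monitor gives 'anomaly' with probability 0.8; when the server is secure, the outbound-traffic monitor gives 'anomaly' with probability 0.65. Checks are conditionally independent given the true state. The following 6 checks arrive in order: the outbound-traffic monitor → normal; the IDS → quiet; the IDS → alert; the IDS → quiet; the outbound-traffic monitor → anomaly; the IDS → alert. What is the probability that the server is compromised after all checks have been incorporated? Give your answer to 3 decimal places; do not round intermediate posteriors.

0.429

After the outbound-traffic monitor='normal': P(compromised) = 0.2·0.4500 / (0.2·0.4500 + 0.35·0.5500) ≈ 0.3186
After the IDS='quiet': P(compromised) = 0.6·0.3186 / (0.6·0.3186 + 0.7·0.6814) ≈ 0.2861
After the IDS='alert': P(compromised) = 0.4·0.2861 / (0.4·0.2861 + 0.3·0.7139) ≈ 0.3482
After the IDS='quiet': P(compromised) = 0.6·0.3482 / (0.6·0.3482 + 0.7·0.6518) ≈ 0.3141
After the outbound-traffic monitor='anomaly': P(compromised) = 0.8·0.3141 / (0.8·0.3141 + 0.65·0.6859) ≈ 0.3605
After the IDS='alert': P(compromised) = 0.4·0.3605 / (0.4·0.3605 + 0.3·0.6395) ≈ 0.4291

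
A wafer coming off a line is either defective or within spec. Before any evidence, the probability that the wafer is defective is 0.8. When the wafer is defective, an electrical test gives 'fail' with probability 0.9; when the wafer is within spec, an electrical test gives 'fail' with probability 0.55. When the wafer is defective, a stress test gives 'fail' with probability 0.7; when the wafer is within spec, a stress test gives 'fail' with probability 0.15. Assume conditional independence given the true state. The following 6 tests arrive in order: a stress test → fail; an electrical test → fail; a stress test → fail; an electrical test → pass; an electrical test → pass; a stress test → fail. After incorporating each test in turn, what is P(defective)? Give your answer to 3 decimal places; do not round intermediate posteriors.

0.970

Each posterior becomes the prior for the next update.
After a stress test='fail': P(defective) = 0.7·0.8000 / (0.7·0.8000 + 0.15·0.2000) ≈ 0.9492
After an electrical test='fail': P(defective) = 0.9·0.9492 / (0.9·0.9492 + 0.55·0.0508) ≈ 0.9683
After a stress test='fail': P(defective) = 0.7·0.9683 / (0.7·0.9683 + 0.15·0.0317) ≈ 0.9930
After an electrical test='pass': P(defective) = 0.1·0.9930 / (0.1·0.9930 + 0.45·0.0070) ≈ 0.9694
After an electrical test='pass': P(defective) = 0.1·0.9694 / (0.1·0.9694 + 0.45·0.0306) ≈ 0.8756
After a stress test='fail': P(defective) = 0.7·0.8756 / (0.7·0.8756 + 0.15·0.1244) ≈ 0.9705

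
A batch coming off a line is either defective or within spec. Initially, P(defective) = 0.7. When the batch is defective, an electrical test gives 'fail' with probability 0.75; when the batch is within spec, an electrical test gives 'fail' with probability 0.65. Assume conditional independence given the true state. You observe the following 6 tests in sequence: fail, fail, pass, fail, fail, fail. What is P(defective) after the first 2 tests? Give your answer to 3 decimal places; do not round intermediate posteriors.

0.756

Each posterior becomes the prior for the next update.
After 'fail': P(defective) = 0.75·0.7000 / (0.75·0.7000 + 0.65·0.3000) ≈ 0.7292
After 'fail': P(defective) = 0.75·0.7292 / (0.75·0.7292 + 0.65·0.2708) ≈ 0.7565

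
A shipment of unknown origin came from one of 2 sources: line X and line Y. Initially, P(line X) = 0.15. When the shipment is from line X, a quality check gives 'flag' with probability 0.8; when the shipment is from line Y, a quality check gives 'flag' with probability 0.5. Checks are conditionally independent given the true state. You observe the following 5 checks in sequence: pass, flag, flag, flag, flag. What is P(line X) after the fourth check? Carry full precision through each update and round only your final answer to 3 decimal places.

0.224

After 'pass': P(line X) = 0.2·0.1500 / (0.2·0.1500 + 0.5·0.8500) ≈ 0.0659
After 'flag': P(line X) = 0.8·0.0659 / (0.8·0.0659 + 0.5·0.9341) ≈ 0.1015
After 'flag': P(line X) = 0.8·0.1015 / (0.8·0.1015 + 0.5·0.8985) ≈ 0.1530
After 'flag': P(line X) = 0.8·0.1530 / (0.8·0.1530 + 0.5·0.8470) ≈ 0.2243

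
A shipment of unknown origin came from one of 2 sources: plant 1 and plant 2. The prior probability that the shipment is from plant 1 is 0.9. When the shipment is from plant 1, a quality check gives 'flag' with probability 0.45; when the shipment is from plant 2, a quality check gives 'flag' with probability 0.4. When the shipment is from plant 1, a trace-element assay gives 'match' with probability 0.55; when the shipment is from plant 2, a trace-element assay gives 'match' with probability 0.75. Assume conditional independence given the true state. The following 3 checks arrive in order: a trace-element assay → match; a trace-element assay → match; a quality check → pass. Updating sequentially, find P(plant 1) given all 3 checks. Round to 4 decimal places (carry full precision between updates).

After a trace-element assay='match': P(plant 1) = 0.55·0.9000 / (0.55·0.9000 + 0.75·0.1000) ≈ 0.8684
After a trace-element assay='match': P(plant 1) = 0.55·0.8684 / (0.55·0.8684 + 0.75·0.1316) ≈ 0.8288
After a quality check='pass': P(plant 1) = 0.55·0.8288 / (0.55·0.8288 + 0.6·0.1712) ≈ 0.8161

0.8161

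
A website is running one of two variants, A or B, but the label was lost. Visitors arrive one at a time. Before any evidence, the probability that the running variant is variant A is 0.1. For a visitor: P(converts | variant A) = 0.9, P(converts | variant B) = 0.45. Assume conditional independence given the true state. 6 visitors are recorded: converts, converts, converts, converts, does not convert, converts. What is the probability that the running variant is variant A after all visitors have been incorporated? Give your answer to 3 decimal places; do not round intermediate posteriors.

Apply Bayes' rule sequentially, carrying P(A) forward.
After 'converts': P(A) = 0.9·0.1000 / (0.9·0.1000 + 0.45·0.9000) ≈ 0.1818
After 'converts': P(A) = 0.9·0.1818 / (0.9·0.1818 + 0.45·0.8182) ≈ 0.3077
After 'converts': P(A) = 0.9·0.3077 / (0.9·0.3077 + 0.45·0.6923) ≈ 0.4706
After 'converts': P(A) = 0.9·0.4706 / (0.9·0.4706 + 0.45·0.5294) ≈ 0.6400
After 'does not convert': P(A) = 0.1·0.6400 / (0.1·0.6400 + 0.55·0.3600) ≈ 0.2443
After 'converts': P(A) = 0.9·0.2443 / (0.9·0.2443 + 0.45·0.7557) ≈ 0.3926

0.393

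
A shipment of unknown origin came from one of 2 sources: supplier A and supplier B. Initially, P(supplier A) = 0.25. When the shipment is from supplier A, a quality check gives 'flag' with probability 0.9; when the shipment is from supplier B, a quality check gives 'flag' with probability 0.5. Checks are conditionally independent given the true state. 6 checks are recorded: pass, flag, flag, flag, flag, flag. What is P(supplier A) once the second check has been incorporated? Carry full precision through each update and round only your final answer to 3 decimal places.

After 'pass': P(supplier A) = 0.1·0.2500 / (0.1·0.2500 + 0.5·0.7500) ≈ 0.0625
After 'flag': P(supplier A) = 0.9·0.0625 / (0.9·0.0625 + 0.5·0.9375) ≈ 0.1071

0.107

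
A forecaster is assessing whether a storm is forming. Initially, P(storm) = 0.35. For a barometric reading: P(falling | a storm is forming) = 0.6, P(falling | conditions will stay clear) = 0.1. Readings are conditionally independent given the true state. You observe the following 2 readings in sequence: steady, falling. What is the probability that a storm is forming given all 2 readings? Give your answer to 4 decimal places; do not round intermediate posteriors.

0.5895

Each posterior becomes the prior for the next update.
After 'steady': P(storm) = 0.4·0.3500 / (0.4·0.3500 + 0.9·0.6500) ≈ 0.1931
After 'falling': P(storm) = 0.6·0.1931 / (0.6·0.1931 + 0.1·0.8069) ≈ 0.5895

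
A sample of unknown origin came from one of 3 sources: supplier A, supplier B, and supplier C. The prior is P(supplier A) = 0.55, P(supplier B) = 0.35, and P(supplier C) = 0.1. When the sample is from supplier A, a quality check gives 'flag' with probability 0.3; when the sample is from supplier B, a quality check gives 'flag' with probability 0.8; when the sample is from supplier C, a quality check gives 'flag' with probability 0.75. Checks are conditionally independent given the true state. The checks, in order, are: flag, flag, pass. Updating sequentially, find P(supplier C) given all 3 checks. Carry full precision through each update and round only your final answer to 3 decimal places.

0.150

After 'flag': normaliser = 0.3·0.5500 + 0.8·0.3500 + 0.75·0.1000; P(supplier A) ≈ 0.3173, P(supplier B) ≈ 0.5385, P(supplier C) ≈ 0.1442
After 'flag': normaliser = 0.3·0.3173 + 0.8·0.5385 + 0.75·0.1442; P(supplier A) ≈ 0.1501, P(supplier B) ≈ 0.6793, P(supplier C) ≈ 0.1706
After 'pass': normaliser = 0.7·0.1501 + 0.2·0.6793 + 0.25·0.1706; P(supplier A) ≈ 0.3705, P(supplier B) ≈ 0.4791, P(supplier C) ≈ 0.1504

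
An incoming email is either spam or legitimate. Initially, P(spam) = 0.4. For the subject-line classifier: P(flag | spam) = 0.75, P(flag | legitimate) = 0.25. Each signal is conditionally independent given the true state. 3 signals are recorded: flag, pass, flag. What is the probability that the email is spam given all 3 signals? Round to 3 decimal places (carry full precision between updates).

After 'flag': P(spam) = 0.75·0.4000 / (0.75·0.4000 + 0.25·0.6000) ≈ 0.6667
After 'pass': P(spam) = 0.25·0.6667 / (0.25·0.6667 + 0.75·0.3333) ≈ 0.4000
After 'flag': P(spam) = 0.75·0.4000 / (0.75·0.4000 + 0.25·0.6000) ≈ 0.6667

0.667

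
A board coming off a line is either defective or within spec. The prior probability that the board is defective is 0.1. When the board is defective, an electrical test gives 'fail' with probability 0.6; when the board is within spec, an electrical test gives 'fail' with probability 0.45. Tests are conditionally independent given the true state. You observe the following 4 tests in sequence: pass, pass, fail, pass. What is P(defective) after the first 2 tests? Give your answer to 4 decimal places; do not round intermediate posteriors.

After 'pass': P(defective) = 0.4·0.1000 / (0.4·0.1000 + 0.55·0.9000) ≈ 0.0748
After 'pass': P(defective) = 0.4·0.0748 / (0.4·0.0748 + 0.55·0.9252) ≈ 0.0555

0.0555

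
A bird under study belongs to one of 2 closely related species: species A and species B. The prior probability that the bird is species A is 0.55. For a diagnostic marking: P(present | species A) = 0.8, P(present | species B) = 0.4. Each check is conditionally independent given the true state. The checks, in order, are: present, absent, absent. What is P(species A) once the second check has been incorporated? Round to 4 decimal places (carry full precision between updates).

0.4490

Apply Bayes' rule sequentially, carrying P(species A) forward.
After 'present': P(species A) = 0.8·0.5500 / (0.8·0.5500 + 0.4·0.4500) ≈ 0.7097
After 'absent': P(species A) = 0.2·0.7097 / (0.2·0.7097 + 0.6·0.2903) ≈ 0.4490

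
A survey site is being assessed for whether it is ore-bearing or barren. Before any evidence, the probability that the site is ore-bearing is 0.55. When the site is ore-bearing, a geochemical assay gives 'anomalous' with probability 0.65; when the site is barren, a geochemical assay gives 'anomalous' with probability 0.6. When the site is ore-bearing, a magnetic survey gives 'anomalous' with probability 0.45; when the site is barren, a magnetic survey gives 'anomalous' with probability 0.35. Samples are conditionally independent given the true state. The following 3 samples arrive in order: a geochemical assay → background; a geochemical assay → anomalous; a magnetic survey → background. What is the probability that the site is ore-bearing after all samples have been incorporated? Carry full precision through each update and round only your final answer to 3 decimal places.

0.495

After a geochemical assay='background': P(ore) = 0.35·0.5500 / (0.35·0.5500 + 0.4·0.4500) ≈ 0.5168
After a geochemical assay='anomalous': P(ore) = 0.65·0.5168 / (0.65·0.5168 + 0.6·0.4832) ≈ 0.5367
After a magnetic survey='background': P(ore) = 0.55·0.5367 / (0.55·0.5367 + 0.65·0.4633) ≈ 0.4950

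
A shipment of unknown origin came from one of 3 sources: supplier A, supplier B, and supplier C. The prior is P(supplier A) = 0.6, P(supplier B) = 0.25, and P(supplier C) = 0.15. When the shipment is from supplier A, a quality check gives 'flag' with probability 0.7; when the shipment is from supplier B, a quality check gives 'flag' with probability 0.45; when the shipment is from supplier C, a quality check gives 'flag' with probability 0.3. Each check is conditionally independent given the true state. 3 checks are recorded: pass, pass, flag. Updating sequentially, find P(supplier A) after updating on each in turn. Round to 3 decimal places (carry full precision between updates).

After 'pass': normaliser = 0.3·0.6000 + 0.55·0.2500 + 0.7·0.1500; P(supplier A) ≈ 0.4260, P(supplier B) ≈ 0.3254, P(supplier C) ≈ 0.2485
After 'pass': normaliser = 0.3·0.4260 + 0.55·0.3254 + 0.7·0.2485; P(supplier A) ≈ 0.2658, P(supplier B) ≈ 0.3723, P(supplier C) ≈ 0.3618
After 'flag': normaliser = 0.7·0.2658 + 0.45·0.3723 + 0.3·0.3618; P(supplier A) ≈ 0.4026, P(supplier B) ≈ 0.3625, P(supplier C) ≈ 0.2349

0.403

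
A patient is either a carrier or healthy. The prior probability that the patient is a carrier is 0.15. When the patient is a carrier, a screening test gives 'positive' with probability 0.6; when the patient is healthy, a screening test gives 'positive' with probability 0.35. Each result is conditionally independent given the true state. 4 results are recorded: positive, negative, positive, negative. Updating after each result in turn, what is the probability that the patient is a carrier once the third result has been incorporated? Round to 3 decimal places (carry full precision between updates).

0.242

Apply Bayes' rule sequentially, carrying P(carrier) forward.
After 'positive': P(carrier) = 0.6·0.1500 / (0.6·0.1500 + 0.35·0.8500) ≈ 0.2323
After 'negative': P(carrier) = 0.4·0.2323 / (0.4·0.2323 + 0.65·0.7677) ≈ 0.1569
After 'positive': P(carrier) = 0.6·0.1569 / (0.6·0.1569 + 0.35·0.8431) ≈ 0.2419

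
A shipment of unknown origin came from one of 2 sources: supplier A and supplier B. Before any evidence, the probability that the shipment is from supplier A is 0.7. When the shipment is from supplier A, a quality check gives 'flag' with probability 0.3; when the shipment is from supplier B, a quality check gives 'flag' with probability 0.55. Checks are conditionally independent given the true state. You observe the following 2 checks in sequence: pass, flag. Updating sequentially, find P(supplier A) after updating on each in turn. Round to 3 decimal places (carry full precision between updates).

0.664

After 'pass': P(supplier A) = 0.7·0.7000 / (0.7·0.7000 + 0.45·0.3000) ≈ 0.7840
After 'flag': P(supplier A) = 0.3·0.7840 / (0.3·0.7840 + 0.55·0.2160) ≈ 0.6644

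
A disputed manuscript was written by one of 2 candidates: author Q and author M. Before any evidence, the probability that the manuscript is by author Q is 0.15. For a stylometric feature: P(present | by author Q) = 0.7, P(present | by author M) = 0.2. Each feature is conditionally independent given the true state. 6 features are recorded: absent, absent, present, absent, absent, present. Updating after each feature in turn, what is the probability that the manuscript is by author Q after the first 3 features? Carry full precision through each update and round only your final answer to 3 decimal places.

After 'absent': P(author Q) = 0.3·0.1500 / (0.3·0.1500 + 0.8·0.8500) ≈ 0.0621
After 'absent': P(author Q) = 0.3·0.0621 / (0.3·0.0621 + 0.8·0.9379) ≈ 0.0242
After 'present': P(author Q) = 0.7·0.0242 / (0.7·0.0242 + 0.2·0.9758) ≈ 0.0799

0.080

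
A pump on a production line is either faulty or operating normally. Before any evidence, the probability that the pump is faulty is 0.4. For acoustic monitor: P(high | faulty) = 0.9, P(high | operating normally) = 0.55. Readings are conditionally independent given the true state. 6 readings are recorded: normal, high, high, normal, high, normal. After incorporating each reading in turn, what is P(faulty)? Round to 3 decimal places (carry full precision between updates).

After 'normal': P(faulty) = 0.1·0.4000 / (0.1·0.4000 + 0.45·0.6000) ≈ 0.1290
After 'high': P(faulty) = 0.9·0.1290 / (0.9·0.1290 + 0.55·0.8710) ≈ 0.1951
After 'high': P(faulty) = 0.9·0.1951 / (0.9·0.1951 + 0.55·0.8049) ≈ 0.2840
After 'normal': P(faulty) = 0.1·0.2840 / (0.1·0.2840 + 0.45·0.7160) ≈ 0.0810
After 'high': P(faulty) = 0.9·0.0810 / (0.9·0.0810 + 0.55·0.9190) ≈ 0.1261
After 'normal': P(faulty) = 0.1·0.1261 / (0.1·0.1261 + 0.45·0.8739) ≈ 0.0311

0.031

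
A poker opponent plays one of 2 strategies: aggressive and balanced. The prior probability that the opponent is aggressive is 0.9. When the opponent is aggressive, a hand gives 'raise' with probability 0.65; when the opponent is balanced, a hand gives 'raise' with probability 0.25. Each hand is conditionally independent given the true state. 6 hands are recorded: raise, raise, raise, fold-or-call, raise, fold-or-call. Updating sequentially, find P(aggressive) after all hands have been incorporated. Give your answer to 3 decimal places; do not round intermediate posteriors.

0.989

After 'raise': P(aggressive) = 0.65·0.9000 / (0.65·0.9000 + 0.25·0.1000) ≈ 0.9590
After 'raise': P(aggressive) = 0.65·0.9590 / (0.65·0.9590 + 0.25·0.0410) ≈ 0.9838
After 'raise': P(aggressive) = 0.65·0.9838 / (0.65·0.9838 + 0.25·0.0162) ≈ 0.9937
After 'fold-or-call': P(aggressive) = 0.35·0.9937 / (0.35·0.9937 + 0.75·0.0063) ≈ 0.9866
After 'raise': P(aggressive) = 0.65·0.9866 / (0.65·0.9866 + 0.25·0.0134) ≈ 0.9948
After 'fold-or-call': P(aggressive) = 0.35·0.9948 / (0.35·0.9948 + 0.75·0.0052) ≈ 0.9890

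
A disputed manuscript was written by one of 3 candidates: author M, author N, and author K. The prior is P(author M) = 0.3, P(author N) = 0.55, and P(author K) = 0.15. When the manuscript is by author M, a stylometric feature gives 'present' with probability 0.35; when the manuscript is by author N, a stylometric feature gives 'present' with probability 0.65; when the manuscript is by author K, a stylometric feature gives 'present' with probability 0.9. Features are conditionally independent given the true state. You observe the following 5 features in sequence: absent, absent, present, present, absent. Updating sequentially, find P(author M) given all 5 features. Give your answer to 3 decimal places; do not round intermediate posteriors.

0.500

Each posterior becomes the prior for the next update.
After 'absent': normaliser = 0.65·0.3000 + 0.35·0.5500 + 0.1·0.1500; P(author M) ≈ 0.4845, P(author N) ≈ 0.4783, P(author K) ≈ 0.0373
After 'absent': normaliser = 0.65·0.4845 + 0.35·0.4783 + 0.1·0.0373; P(author M) ≈ 0.6479, P(author N) ≈ 0.3444, P(author K) ≈ 0.0077
After 'present': normaliser = 0.35·0.6479 + 0.65·0.3444 + 0.9·0.0077; P(author M) ≈ 0.4956, P(author N) ≈ 0.4893, P(author K) ≈ 0.0151
After 'present': normaliser = 0.35·0.4956 + 0.65·0.4893 + 0.9·0.0151; P(author M) ≈ 0.3435, P(author N) ≈ 0.6297, P(author K) ≈ 0.0269
After 'absent': normaliser = 0.65·0.3435 + 0.35·0.6297 + 0.1·0.0269; P(author M) ≈ 0.5002, P(author N) ≈ 0.4938, P(author K) ≈ 0.0060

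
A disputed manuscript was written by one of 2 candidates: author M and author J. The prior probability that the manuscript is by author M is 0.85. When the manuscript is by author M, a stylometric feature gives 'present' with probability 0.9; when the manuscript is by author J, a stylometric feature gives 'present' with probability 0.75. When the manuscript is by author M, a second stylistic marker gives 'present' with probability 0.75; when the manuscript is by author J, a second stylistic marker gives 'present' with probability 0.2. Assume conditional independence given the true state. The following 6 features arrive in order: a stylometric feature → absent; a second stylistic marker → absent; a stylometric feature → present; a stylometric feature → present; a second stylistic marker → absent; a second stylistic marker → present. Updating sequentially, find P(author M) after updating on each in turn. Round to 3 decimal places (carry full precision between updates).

0.544

After a stylometric feature='absent': P(author M) = 0.1·0.8500 / (0.1·0.8500 + 0.25·0.1500) ≈ 0.6939
After a second stylistic marker='absent': P(author M) = 0.25·0.6939 / (0.25·0.6939 + 0.8·0.3061) ≈ 0.4146
After a stylometric feature='present': P(author M) = 0.9·0.4146 / (0.9·0.4146 + 0.75·0.5854) ≈ 0.4595
After a stylometric feature='present': P(author M) = 0.9·0.4595 / (0.9·0.4595 + 0.75·0.5405) ≈ 0.5050
After a second stylistic marker='absent': P(author M) = 0.25·0.5050 / (0.25·0.5050 + 0.8·0.4950) ≈ 0.2417
After a second stylistic marker='present': P(author M) = 0.75·0.2417 / (0.75·0.2417 + 0.2·0.7583) ≈ 0.5445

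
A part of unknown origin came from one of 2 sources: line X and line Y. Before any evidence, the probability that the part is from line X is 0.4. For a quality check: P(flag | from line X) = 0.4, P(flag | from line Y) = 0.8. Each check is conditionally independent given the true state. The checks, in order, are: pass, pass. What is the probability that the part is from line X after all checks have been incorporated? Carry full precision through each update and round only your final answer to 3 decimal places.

0.857

After 'pass': P(line X) = 0.6·0.4000 / (0.6·0.4000 + 0.2·0.6000) ≈ 0.6667
After 'pass': P(line X) = 0.6·0.6667 / (0.6·0.6667 + 0.2·0.3333) ≈ 0.8571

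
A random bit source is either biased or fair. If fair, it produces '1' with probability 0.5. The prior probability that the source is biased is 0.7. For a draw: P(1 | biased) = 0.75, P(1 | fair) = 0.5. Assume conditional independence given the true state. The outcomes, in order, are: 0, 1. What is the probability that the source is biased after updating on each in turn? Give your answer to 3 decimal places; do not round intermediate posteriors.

After '0': P(biased) = 0.25·0.7000 / (0.25·0.7000 + 0.5·0.3000) ≈ 0.5385
After '1': P(biased) = 0.75·0.5385 / (0.75·0.5385 + 0.5·0.4615) ≈ 0.6364

0.636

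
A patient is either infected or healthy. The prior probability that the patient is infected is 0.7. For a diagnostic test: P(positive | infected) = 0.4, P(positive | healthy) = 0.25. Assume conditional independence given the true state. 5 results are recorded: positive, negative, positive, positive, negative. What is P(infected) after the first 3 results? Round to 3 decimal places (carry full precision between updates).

0.827

After 'positive': P(infected) = 0.4·0.7000 / (0.4·0.7000 + 0.25·0.3000) ≈ 0.7887
After 'negative': P(infected) = 0.6·0.7887 / (0.6·0.7887 + 0.75·0.2113) ≈ 0.7492
After 'positive': P(infected) = 0.4·0.7492 / (0.4·0.7492 + 0.25·0.2508) ≈ 0.8269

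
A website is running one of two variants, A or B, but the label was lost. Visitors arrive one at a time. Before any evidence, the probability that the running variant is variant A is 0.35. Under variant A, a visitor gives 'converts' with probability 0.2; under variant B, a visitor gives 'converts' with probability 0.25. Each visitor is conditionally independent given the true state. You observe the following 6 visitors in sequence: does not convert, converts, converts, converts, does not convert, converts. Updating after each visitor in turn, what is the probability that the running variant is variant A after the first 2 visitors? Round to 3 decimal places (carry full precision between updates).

0.315

After 'does not convert': P(A) = 0.8·0.3500 / (0.8·0.3500 + 0.75·0.6500) ≈ 0.3648
After 'converts': P(A) = 0.2·0.3648 / (0.2·0.3648 + 0.25·0.6352) ≈ 0.3148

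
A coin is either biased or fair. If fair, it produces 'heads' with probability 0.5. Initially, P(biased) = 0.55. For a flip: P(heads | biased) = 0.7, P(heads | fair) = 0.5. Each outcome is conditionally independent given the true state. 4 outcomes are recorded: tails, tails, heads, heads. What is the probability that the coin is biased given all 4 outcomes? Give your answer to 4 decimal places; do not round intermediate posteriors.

After 'tails': P(biased) = 0.3·0.5500 / (0.3·0.5500 + 0.5·0.4500) ≈ 0.4231
After 'tails': P(biased) = 0.3·0.4231 / (0.3·0.4231 + 0.5·0.5769) ≈ 0.3056
After 'heads': P(biased) = 0.7·0.3056 / (0.7·0.3056 + 0.5·0.6944) ≈ 0.3812
After 'heads': P(biased) = 0.7·0.3812 / (0.7·0.3812 + 0.5·0.6188) ≈ 0.4631

0.4631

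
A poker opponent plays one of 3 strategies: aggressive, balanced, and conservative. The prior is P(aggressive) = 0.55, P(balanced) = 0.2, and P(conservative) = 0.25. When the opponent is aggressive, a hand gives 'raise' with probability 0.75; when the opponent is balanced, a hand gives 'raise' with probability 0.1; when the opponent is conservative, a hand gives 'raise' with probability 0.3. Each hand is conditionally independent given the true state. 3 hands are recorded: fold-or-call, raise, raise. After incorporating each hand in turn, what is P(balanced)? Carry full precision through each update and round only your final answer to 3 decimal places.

0.019

After 'fold-or-call': normaliser = 0.25·0.5500 + 0.9·0.2000 + 0.7·0.2500; P(aggressive) ≈ 0.2792, P(balanced) ≈ 0.3655, P(conservative) ≈ 0.3553
After 'raise': normaliser = 0.75·0.2792 + 0.1·0.3655 + 0.3·0.3553; P(aggressive) ≈ 0.5940, P(balanced) ≈ 0.1037, P(conservative) ≈ 0.3024
After 'raise': normaliser = 0.75·0.5940 + 0.1·0.1037 + 0.3·0.3024; P(aggressive) ≈ 0.8151, P(balanced) ≈ 0.0190, P(conservative) ≈ 0.1660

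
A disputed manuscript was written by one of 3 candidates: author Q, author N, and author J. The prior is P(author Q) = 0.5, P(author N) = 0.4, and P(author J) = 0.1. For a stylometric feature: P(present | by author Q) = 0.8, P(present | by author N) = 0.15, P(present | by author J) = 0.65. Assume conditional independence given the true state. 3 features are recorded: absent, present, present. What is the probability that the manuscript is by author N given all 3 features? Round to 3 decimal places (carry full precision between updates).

0.089

After 'absent': normaliser = 0.2·0.5000 + 0.85·0.4000 + 0.35·0.1000; P(author Q) ≈ 0.2105, P(author N) ≈ 0.7158, P(author J) ≈ 0.0737
After 'present': normaliser = 0.8·0.2105 + 0.15·0.7158 + 0.65·0.0737; P(author Q) ≈ 0.5203, P(author N) ≈ 0.3317, P(author J) ≈ 0.1480
After 'present': normaliser = 0.8·0.5203 + 0.15·0.3317 + 0.65·0.1480; P(author Q) ≈ 0.7404, P(author N) ≈ 0.0885, P(author J) ≈ 0.1711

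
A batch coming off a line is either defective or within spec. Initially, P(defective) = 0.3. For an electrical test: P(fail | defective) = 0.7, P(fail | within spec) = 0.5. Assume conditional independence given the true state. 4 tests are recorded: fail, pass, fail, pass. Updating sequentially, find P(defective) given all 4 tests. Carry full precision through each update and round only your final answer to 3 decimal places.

After 'fail': P(defective) = 0.7·0.3000 / (0.7·0.3000 + 0.5·0.7000) ≈ 0.3750
After 'pass': P(defective) = 0.3·0.3750 / (0.3·0.3750 + 0.5·0.6250) ≈ 0.2647
After 'fail': P(defective) = 0.7·0.2647 / (0.7·0.2647 + 0.5·0.7353) ≈ 0.3351
After 'pass': P(defective) = 0.3·0.3351 / (0.3·0.3351 + 0.5·0.6649) ≈ 0.2322

0.232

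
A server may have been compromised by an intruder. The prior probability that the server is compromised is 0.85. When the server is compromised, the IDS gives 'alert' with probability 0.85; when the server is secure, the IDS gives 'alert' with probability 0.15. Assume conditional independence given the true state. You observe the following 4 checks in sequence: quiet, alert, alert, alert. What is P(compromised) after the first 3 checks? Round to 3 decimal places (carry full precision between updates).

After 'quiet': P(compromised) = 0.15·0.8500 / (0.15·0.8500 + 0.85·0.1500) ≈ 0.5000
After 'alert': P(compromised) = 0.85·0.5000 / (0.85·0.5000 + 0.15·0.5000) ≈ 0.8500
After 'alert': P(compromised) = 0.85·0.8500 / (0.85·0.8500 + 0.15·0.1500) ≈ 0.9698

0.970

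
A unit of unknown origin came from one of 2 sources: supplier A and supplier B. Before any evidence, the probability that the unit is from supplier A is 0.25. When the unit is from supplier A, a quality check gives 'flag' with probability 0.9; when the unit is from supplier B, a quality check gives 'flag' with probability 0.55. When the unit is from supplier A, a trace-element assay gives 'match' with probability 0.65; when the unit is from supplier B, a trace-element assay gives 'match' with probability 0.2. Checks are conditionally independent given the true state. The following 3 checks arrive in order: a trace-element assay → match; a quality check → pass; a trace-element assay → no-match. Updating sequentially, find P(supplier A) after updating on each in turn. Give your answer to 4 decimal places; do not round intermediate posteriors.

0.0953

Each posterior becomes the prior for the next update.
After a trace-element assay='match': P(supplier A) = 0.65·0.2500 / (0.65·0.2500 + 0.2·0.7500) ≈ 0.5200
After a quality check='pass': P(supplier A) = 0.1·0.5200 / (0.1·0.5200 + 0.45·0.4800) ≈ 0.1940
After a trace-element assay='no-match': P(supplier A) = 0.35·0.1940 / (0.35·0.1940 + 0.8·0.8060) ≈ 0.0953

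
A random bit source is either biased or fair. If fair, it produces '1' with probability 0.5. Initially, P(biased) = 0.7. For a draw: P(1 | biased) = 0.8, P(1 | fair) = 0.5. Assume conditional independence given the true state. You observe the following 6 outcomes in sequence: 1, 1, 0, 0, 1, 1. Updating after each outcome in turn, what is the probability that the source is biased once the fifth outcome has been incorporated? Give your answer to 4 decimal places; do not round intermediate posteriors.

Each posterior becomes the prior for the next update.
After '1': P(biased) = 0.8·0.7000 / (0.8·0.7000 + 0.5·0.3000) ≈ 0.7887
After '1': P(biased) = 0.8·0.7887 / (0.8·0.7887 + 0.5·0.2113) ≈ 0.8566
After '0': P(biased) = 0.2·0.8566 / (0.2·0.8566 + 0.5·0.1434) ≈ 0.7050
After '0': P(biased) = 0.2·0.7050 / (0.2·0.7050 + 0.5·0.2950) ≈ 0.4887
After '1': P(biased) = 0.8·0.4887 / (0.8·0.4887 + 0.5·0.5113) ≈ 0.6046

0.6046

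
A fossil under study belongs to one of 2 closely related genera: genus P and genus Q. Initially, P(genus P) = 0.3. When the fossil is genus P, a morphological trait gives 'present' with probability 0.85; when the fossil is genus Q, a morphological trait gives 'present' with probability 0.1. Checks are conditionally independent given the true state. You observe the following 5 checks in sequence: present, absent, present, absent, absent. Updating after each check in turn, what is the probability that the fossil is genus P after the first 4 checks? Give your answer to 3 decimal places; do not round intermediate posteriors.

After 'present': P(genus P) = 0.85·0.3000 / (0.85·0.3000 + 0.1·0.7000) ≈ 0.7846
After 'absent': P(genus P) = 0.15·0.7846 / (0.15·0.7846 + 0.9·0.2154) ≈ 0.3778
After 'present': P(genus P) = 0.85·0.3778 / (0.85·0.3778 + 0.1·0.6222) ≈ 0.8377
After 'absent': P(genus P) = 0.15·0.8377 / (0.15·0.8377 + 0.9·0.1623) ≈ 0.4624

0.462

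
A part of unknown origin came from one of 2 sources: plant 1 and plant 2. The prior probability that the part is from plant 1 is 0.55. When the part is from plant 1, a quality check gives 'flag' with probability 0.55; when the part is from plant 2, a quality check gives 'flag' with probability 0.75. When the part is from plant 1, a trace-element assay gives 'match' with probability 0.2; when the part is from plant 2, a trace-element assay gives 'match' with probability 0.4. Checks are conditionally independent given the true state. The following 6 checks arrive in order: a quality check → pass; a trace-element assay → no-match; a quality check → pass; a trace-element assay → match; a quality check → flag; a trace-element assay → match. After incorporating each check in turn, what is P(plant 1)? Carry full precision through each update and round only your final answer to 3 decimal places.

0.492

Each posterior becomes the prior for the next update.
After a quality check='pass': P(plant 1) = 0.45·0.5500 / (0.45·0.5500 + 0.25·0.4500) ≈ 0.6875
After a trace-element assay='no-match': P(plant 1) = 0.8·0.6875 / (0.8·0.6875 + 0.6·0.3125) ≈ 0.7458
After a quality check='pass': P(plant 1) = 0.45·0.7458 / (0.45·0.7458 + 0.25·0.2542) ≈ 0.8408
After a trace-element assay='match': P(plant 1) = 0.2·0.8408 / (0.2·0.8408 + 0.4·0.1592) ≈ 0.7253
After a quality check='flag': P(plant 1) = 0.55·0.7253 / (0.55·0.7253 + 0.75·0.2747) ≈ 0.6594
After a trace-element assay='match': P(plant 1) = 0.2·0.6594 / (0.2·0.6594 + 0.4·0.3406) ≈ 0.4919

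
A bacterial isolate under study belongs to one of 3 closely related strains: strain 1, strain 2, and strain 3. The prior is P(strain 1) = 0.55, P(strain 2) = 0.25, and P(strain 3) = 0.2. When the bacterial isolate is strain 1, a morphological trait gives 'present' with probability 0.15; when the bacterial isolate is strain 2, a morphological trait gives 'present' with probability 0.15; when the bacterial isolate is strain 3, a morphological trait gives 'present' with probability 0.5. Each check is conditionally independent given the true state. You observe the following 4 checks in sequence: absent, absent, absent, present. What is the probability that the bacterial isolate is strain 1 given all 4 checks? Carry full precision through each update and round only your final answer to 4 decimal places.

Apply Bayes' rule sequentially, carrying P(strain 1) forward.
After 'absent': normaliser = 0.85·0.5500 + 0.85·0.2500 + 0.5·0.2000; P(strain 1) ≈ 0.5994, P(strain 2) ≈ 0.2724, P(strain 3) ≈ 0.1282
After 'absent': normaliser = 0.85·0.5994 + 0.85·0.2724 + 0.5·0.1282; P(strain 1) ≈ 0.6328, P(strain 2) ≈ 0.2876, P(strain 3) ≈ 0.0796
After 'absent': normaliser = 0.85·0.6328 + 0.85·0.2876 + 0.5·0.0796; P(strain 1) ≈ 0.6542, P(strain 2) ≈ 0.2974, P(strain 3) ≈ 0.0484
After 'present': normaliser = 0.15·0.6542 + 0.15·0.2974 + 0.5·0.0484; P(strain 1) ≈ 0.5878, P(strain 2) ≈ 0.2672, P(strain 3) ≈ 0.1450

0.5878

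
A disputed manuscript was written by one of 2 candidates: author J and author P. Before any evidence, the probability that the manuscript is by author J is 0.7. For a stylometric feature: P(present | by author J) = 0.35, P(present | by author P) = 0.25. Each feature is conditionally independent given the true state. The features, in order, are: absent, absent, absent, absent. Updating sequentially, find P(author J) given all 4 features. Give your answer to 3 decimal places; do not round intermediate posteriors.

After 'absent': P(author J) = 0.65·0.7000 / (0.65·0.7000 + 0.75·0.3000) ≈ 0.6691
After 'absent': P(author J) = 0.65·0.6691 / (0.65·0.6691 + 0.75·0.3309) ≈ 0.6367
After 'absent': P(author J) = 0.65·0.6367 / (0.65·0.6367 + 0.75·0.3633) ≈ 0.6030
After 'absent': P(author J) = 0.65·0.6030 / (0.65·0.6030 + 0.75·0.3970) ≈ 0.5683

0.568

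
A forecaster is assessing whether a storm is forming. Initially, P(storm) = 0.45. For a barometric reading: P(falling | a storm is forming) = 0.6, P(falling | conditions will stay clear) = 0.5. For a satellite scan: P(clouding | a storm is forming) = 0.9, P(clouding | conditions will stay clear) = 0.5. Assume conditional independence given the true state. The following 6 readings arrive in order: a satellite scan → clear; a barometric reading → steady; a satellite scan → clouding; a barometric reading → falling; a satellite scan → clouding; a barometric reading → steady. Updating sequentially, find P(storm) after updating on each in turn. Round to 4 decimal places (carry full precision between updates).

0.2894

After a satellite scan='clear': P(storm) = 0.1·0.4500 / (0.1·0.4500 + 0.5·0.5500) ≈ 0.1406
After a barometric reading='steady': P(storm) = 0.4·0.1406 / (0.4·0.1406 + 0.5·0.8594) ≈ 0.1158
After a satellite scan='clouding': P(storm) = 0.9·0.1158 / (0.9·0.1158 + 0.5·0.8842) ≈ 0.1907
After a barometric reading='falling': P(storm) = 0.6·0.1907 / (0.6·0.1907 + 0.5·0.8093) ≈ 0.2204
After a satellite scan='clouding': P(storm) = 0.9·0.2204 / (0.9·0.2204 + 0.5·0.7796) ≈ 0.3373
After a barometric reading='steady': P(storm) = 0.4·0.3373 / (0.4·0.3373 + 0.5·0.6627) ≈ 0.2894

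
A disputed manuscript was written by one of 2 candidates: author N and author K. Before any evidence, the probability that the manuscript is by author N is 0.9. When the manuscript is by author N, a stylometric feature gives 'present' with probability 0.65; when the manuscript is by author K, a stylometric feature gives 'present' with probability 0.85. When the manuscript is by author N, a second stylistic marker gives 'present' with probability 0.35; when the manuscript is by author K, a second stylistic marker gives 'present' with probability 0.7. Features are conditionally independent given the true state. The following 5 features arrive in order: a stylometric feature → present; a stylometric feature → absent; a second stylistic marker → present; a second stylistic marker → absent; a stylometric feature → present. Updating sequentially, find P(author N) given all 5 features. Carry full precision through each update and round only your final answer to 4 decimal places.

Apply Bayes' rule sequentially, carrying P(author N) forward.
After a stylometric feature='present': P(author N) = 0.65·0.9000 / (0.65·0.9000 + 0.85·0.1000) ≈ 0.8731
After a stylometric feature='absent': P(author N) = 0.35·0.8731 / (0.35·0.8731 + 0.15·0.1269) ≈ 0.9414
After a second stylistic marker='present': P(author N) = 0.35·0.9414 / (0.35·0.9414 + 0.7·0.0586) ≈ 0.8893
After a second stylistic marker='absent': P(author N) = 0.65·0.8893 / (0.65·0.8893 + 0.3·0.1107) ≈ 0.9456
After a stylometric feature='present': P(author N) = 0.65·0.9456 / (0.65·0.9456 + 0.85·0.0544) ≈ 0.9301

0.9301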